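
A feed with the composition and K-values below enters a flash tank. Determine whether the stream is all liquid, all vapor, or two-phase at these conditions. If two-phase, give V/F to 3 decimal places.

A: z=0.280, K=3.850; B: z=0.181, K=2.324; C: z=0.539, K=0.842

all vapor

ΣzᵢKᵢ = 1.952; Σzᵢ/Kᵢ = 0.791.
Since Σzᵢ/Kᵢ < 1 the mixture is above its dew point — single vapor phase.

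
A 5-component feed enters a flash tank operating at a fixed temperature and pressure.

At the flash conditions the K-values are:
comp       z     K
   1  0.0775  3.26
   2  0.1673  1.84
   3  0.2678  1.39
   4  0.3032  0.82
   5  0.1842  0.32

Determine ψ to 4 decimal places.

Rachford–Rice: g(ψ) = Σ zᵢ(Kᵢ−1)/(1+ψ(Kᵢ−1)) = 0.
Feasibility: ΣzᵢKᵢ = 1.2403, Σzᵢ/Kᵢ = 1.2527 — both > 1, two phases present.
Newton–Raphson from ψ = 0.42:
  ψ = 0.4200: g = 0.04911, g' = -0.3771 → ψ = 0.5502
  ψ = 0.5502: g = -0.00054, g' = -0.3910 → ψ = 0.5488
Converged at ψ = 0.5488.

ψ = 0.5488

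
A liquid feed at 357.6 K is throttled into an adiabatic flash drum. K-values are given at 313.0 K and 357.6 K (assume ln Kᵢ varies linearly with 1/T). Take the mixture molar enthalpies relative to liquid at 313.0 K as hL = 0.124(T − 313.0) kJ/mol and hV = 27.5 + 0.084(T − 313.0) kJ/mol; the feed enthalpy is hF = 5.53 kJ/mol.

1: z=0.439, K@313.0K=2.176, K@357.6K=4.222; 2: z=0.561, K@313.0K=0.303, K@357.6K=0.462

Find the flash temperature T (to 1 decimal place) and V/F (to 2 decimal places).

T = 315.3 K, V/F = 0.19

Adiabatic flash: solve Rachford–Rice at each trial T, then check hF = ψ·hV(T) + (1−ψ)·hL(T).
  T = 313.0 K: K = (2.176, 0.303), RR gives ψ = 0.153, H_out = 4.202 kJ/mol
  T = 357.6 K: K = (4.222, 0.462), RR gives ψ = 0.642, H_out = 22.037 kJ/mol
  T = 335.3 K: K = (3.099, 0.379), RR gives ψ = 0.440, H_out = 14.475 kJ/mol
  T = 324.1 K: K = (2.610, 0.340), RR gives ψ = 0.317, H_out = 9.953 kJ/mol
  T = 318.6 K: K = (2.389, 0.322), RR gives ψ = 0.243, H_out = 7.328 kJ/mol
  T = 315.8 K: K = (2.281, 0.312), RR gives ψ = 0.200, H_out = 5.834 kJ/mol
  T = 314.4 K: K = (2.228, 0.308), RR gives ψ = 0.177, H_out = 5.037 kJ/mol
Linear interpolation between T = 314.4 (H_out = 5.037) and T = 315.8 (H_out = 5.834) on hF = 5.53 gives T ≈ 315.3 K, at which ψ = 0.19.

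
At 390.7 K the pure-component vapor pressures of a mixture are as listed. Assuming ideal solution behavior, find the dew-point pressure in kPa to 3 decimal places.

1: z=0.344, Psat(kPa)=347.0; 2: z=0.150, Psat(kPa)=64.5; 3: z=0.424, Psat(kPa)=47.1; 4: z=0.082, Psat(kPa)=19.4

At the dew point ψ → 1, so Σzᵢ/Kᵢ = 1 with Kᵢ = Pᵢˢᵃᵗ/P ⇒ 1/P = Σzᵢ/Pᵢˢᵃᵗ.
1/P = 0.344/347.0 + 0.150/64.5 + 0.424/47.1 + 0.082/19.4 = 0.016546 ⇒ P = 60.438 kPa

Pdew = 60.438 kPa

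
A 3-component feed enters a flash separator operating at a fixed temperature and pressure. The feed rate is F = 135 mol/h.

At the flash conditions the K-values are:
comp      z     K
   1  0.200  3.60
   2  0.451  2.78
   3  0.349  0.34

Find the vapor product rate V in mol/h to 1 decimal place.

Newton–Raphson from ψ = 0.5:
  ψ = 0.500: g = 0.3070, g' = -0.994 → ψ = 0.809
  ψ = 0.809: g = 0.0025, g' = -1.080 → ψ = 0.811
Converged at ψ = 0.811.
Then V = ψ·F = 0.8112·135 = 109.5 mol/h and L = F − V = 25.5 mol/h.

V = 109.5 mol/h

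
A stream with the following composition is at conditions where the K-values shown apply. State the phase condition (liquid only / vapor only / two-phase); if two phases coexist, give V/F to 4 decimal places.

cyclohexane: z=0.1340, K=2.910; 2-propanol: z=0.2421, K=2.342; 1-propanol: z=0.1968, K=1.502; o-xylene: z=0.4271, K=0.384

ΣzᵢKᵢ = 1.4165; Σzᵢ/Kᵢ = 1.3927.
Both exceed 1, so a two-phase solution exists.
Rachford–Rice: g(ψ) = Σ zᵢ(Kᵢ−1)/(1+ψ(Kᵢ−1)) = 0.
Iterate (Newton) starting at ψ = 0.5:
  ψ = 0.5000: g = 0.02413, g' = -0.6542 → ψ = 0.5369
  ψ = 0.5369: g = -0.00008, g' = -0.6590 → ψ = 0.5368
Converged at ψ = 0.5368.

two-phase, V/F = 0.5368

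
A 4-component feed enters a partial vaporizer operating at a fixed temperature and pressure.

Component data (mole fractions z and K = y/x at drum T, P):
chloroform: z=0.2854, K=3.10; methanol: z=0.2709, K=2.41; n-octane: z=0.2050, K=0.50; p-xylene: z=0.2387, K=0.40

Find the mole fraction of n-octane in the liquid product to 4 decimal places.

x_n-octane = 0.3259

Iterate (Newton) starting at V/F = 0.53:
  V/F = 0.5300: g = 0.15279, g' = -0.7379 → V/F = 0.7371
  V/F = 0.7371: g = 0.00345, g' = -0.7281 → V/F = 0.7418
Converged at V/F = 0.7418.
Compositions from xᵢ = zᵢ/(1+V/F(Kᵢ−1)), yᵢ = Kᵢxᵢ:
  chloroform: x = 0.1116, y = 0.3459
  methanol: x = 0.1324, y = 0.3191
  n-octane: x = 0.3259, y = 0.1629
  p-xylene: x = 0.4301, y = 0.1721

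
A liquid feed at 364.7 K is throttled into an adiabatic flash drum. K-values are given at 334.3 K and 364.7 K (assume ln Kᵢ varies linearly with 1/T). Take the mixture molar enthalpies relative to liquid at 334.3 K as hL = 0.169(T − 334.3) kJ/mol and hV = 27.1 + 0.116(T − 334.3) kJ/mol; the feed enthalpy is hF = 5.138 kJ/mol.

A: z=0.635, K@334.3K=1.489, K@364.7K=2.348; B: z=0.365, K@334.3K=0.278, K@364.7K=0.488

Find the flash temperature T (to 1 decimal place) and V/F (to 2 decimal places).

T = 335.5 K, V/F = 0.18

Adiabatic flash: solve Rachford–Rice at each trial T, then check hF = ψ·hV(T) + (1−ψ)·hL(T).
  T = 334.3 K: K = (1.489, 0.278), RR gives ψ = 0.133, H_out = 3.606 kJ/mol
  T = 364.7 K: K = (2.348, 0.488), RR gives ψ = 0.969, H_out = 29.848 kJ/mol
  T = 349.5 K: K = (1.888, 0.373), RR gives ψ = 0.602, H_out = 18.390 kJ/mol
  T = 341.9 K: K = (1.681, 0.323), RR gives ψ = 0.402, H_out = 12.023 kJ/mol
  T = 338.1 K: K = (1.583, 0.300), RR gives ψ = 0.281, H_out = 8.208 kJ/mol
  T = 336.2 K: K = (1.536, 0.289), RR gives ψ = 0.212, H_out = 6.032 kJ/mol
Linear interpolation between T = 334.3 (H_out = 3.606) and T = 336.2 (H_out = 6.032) on hF = 5.138 gives T ≈ 335.5 K, at which ψ = 0.18.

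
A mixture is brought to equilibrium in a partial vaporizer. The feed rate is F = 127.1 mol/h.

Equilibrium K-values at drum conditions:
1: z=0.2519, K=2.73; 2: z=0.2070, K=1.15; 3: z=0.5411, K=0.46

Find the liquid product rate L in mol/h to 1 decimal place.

L = 96.1 mol/h

Newton iteration, β⁰ = 0.68:
  β = 0.6800: g = -0.23334, g' = -0.5570 → β = 0.2611
  β = 0.2611: g = -0.01009, g' = -0.5759 → β = 0.2436
  β = 0.2436: g = 0.00009, g' = -0.5867 → β = 0.2437
Converged at β = 0.2437.
Then V = β·F = 0.2437·127.1 = 31.0 mol/h and L = F − V = 96.1 mol/h.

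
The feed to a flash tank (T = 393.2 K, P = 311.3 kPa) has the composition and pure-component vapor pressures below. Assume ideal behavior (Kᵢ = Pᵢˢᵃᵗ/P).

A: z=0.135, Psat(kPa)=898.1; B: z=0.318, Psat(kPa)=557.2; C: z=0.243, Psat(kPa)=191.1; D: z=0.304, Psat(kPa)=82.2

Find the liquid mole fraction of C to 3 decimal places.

Raoult's law: Kᵢ = Pᵢˢᵃᵗ/P = Pᵢˢᵃᵗ/311.3.
  K_A = 898.1/311.3 = 2.88500, K_B = 557.2/311.3 = 1.78991, K_C = 191.1/311.3 = 0.61388, K_D = 82.2/311.3 = 0.26405
Material balance + equilibrium reduce to Σ zᵢ(Kᵢ−1)/(1+β(Kᵢ−1)) = 0.
g(0) = ΣzᵢKᵢ − 1 = 0.188 and g(1) = 1 − Σzᵢ/Kᵢ = -0.772, so a root lies in (0, 1).
Iterate (Newton) starting at β = 0.69:
  β = 0.690: g = -0.3093, g' = -0.921 → β = 0.354
  β = 0.354: g = -0.0624, g' = -0.643 → β = 0.257
Converged at β = 0.257.
Compositions from xᵢ = zᵢ/(1+β(Kᵢ−1)), yᵢ = Kᵢxᵢ:
  A: x = 0.091, y = 0.262
  B: x = 0.264, y = 0.473
  C: x = 0.270, y = 0.166
  D: x = 0.375, y = 0.099

x_C = 0.270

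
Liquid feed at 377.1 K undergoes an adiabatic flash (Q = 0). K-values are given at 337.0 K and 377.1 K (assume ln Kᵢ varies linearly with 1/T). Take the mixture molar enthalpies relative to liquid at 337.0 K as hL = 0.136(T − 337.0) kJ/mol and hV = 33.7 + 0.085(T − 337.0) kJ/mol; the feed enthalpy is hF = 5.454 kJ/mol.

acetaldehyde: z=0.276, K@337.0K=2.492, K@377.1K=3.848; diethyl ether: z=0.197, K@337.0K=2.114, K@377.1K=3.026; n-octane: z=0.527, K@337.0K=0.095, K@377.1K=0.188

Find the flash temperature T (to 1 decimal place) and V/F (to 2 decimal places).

Adiabatic flash: solve Rachford–Rice at each trial T, then check hF = ψ·hV(T) + (1−ψ)·hL(T).
  T = 337.0 K: K = (2.492, 2.114, 0.095), RR gives ψ = 0.127, H_out = 4.268 kJ/mol
  T = 377.1 K: K = (3.848, 3.026, 0.188), RR gives ψ = 0.369, H_out = 17.148 kJ/mol
  T = 357.1 K: K = (3.136, 2.556, 0.136), RR gives ψ = 0.267, H_out = 11.469 kJ/mol
  T = 347.1 K: K = (2.807, 2.332, 0.115), RR gives ψ = 0.205, H_out = 8.172 kJ/mol
  T = 342.1 K: K = (2.649, 2.223, 0.105), RR gives ψ = 0.169, H_out = 6.330 kJ/mol
  T = 339.6 K: K = (2.571, 2.169, 0.100), RR gives ψ = 0.149, H_out = 5.346 kJ/mol
  T = 340.9 K: K = (2.611, 2.197, 0.102), RR gives ψ = 0.159, H_out = 5.864 kJ/mol
Linear interpolation between T = 339.6 (H_out = 5.346) and T = 340.9 (H_out = 5.864) on hF = 5.454 gives T ≈ 339.9 K, at which ψ = 0.15.

T = 339.9 K, V/F = 0.15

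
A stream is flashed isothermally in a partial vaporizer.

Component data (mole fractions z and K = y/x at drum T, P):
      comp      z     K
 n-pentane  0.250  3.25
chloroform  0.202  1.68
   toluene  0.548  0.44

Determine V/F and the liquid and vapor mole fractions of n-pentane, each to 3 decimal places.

V/F = 0.412, x_n-pentane = 0.130, y_n-pentane = 0.421

Material balance + equilibrium reduce to Σ zᵢ(Kᵢ−1)/(1+V/F(Kᵢ−1)) = 0.
Check two-phase: ΣzᵢKᵢ = 1.393 > 1 and Σzᵢ/Kᵢ = 1.443 > 1, so g(0) = 0.393 > 0 and g(1) = -0.443 < 0.
Newton iteration, V/F⁰ = 0.5:
  V/F = 0.500: g = -0.0590, g' = -0.664 → V/F = 0.411
  V/F = 0.411: g = 0.0009, g' = -0.689 → V/F = 0.412
Converged at V/F = 0.412.
Compositions from xᵢ = zᵢ/(1+V/F(Kᵢ−1)), yᵢ = Kᵢxᵢ:
  n-pentane: x = 0.130, y = 0.421
  chloroform: x = 0.158, y = 0.265
  toluene: x = 0.713, y = 0.314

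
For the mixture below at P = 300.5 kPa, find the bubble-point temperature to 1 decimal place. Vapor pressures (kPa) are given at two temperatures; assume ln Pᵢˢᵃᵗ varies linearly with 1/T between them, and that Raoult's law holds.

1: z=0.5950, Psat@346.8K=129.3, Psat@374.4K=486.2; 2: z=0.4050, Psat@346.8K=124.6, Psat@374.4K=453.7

Bubble-point temperature: ΣzᵢPᵢˢᵃᵗ(T) = P. Interpolate ln Pᵢˢᵃᵗ = aᵢ + bᵢ/T.
  T = 346.8 K: ΣzᵢPᵢˢᵃᵗ = 127.40 kPa
  T = 374.4 K: ΣzᵢPᵢˢᵃᵗ = 473.04 kPa
  T = 360.6 K: ΣzᵢPᵢˢᵃᵗ = 251.72 kPa
  T = 367.5 K: ΣzᵢPᵢˢᵃᵗ = 347.12 kPa
  T = 364.1 K: ΣzᵢPᵢˢᵃᵗ = 296.73 kPa
  T = 365.8 K: ΣzᵢPᵢˢᵃᵗ = 321.05 kPa
Interpolating between 364.1 K and 365.8 K gives T ≈ 364.4 K.

T = 364.4 K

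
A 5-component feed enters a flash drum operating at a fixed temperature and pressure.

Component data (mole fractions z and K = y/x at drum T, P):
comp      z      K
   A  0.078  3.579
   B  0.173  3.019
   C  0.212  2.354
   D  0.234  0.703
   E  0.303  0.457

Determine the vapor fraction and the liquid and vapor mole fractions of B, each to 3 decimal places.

ψ = 0.719, x_B = 0.071, y_B = 0.213

Material balance + equilibrium reduce to Σ zᵢ(Kᵢ−1)/(1+ψ(Kᵢ−1)) = 0.
Feasibility: ΣzᵢKᵢ = 1.603, Σzᵢ/Kᵢ = 1.165 — both > 1, two phases present.
Newton iteration, ψ⁰ = 0.5:
  ψ = 0.500: g = 0.1254, g' = -0.609 → ψ = 0.706
  ψ = 0.706: g = 0.0073, g' = -0.555 → ψ = 0.719
Converged at ψ = 0.719.
Compositions from xᵢ = zᵢ/(1+ψ(Kᵢ−1)), yᵢ = Kᵢxᵢ:
  A: x = 0.027, y = 0.098
  B: x = 0.071, y = 0.213
  C: x = 0.107, y = 0.253
  D: x = 0.298, y = 0.209
  E: x = 0.497, y = 0.227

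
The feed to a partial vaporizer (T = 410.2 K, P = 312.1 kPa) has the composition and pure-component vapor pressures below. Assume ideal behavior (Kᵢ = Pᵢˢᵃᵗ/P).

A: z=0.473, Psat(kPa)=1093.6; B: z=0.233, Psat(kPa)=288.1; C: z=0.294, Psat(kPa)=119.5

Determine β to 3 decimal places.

Raoult's law: Kᵢ = Pᵢˢᵃᵗ/P = Pᵢˢᵃᵗ/312.1.
  K_A = 1093.6/312.1 = 3.50401, K_B = 288.1/312.1 = 0.92310, K_C = 119.5/312.1 = 0.38289
Rachford–Rice: g(β) = Σ zᵢ(Kᵢ−1)/(1+β(Kᵢ−1)) = 0.
Check two-phase: ΣzᵢKᵢ = 1.985 > 1 and Σzᵢ/Kᵢ = 1.155 > 1, so g(0) = 0.985 > 0 and g(1) = -0.155 < 0.
Iterate (Newton) starting at β = 0.5:
  β = 0.500: g = 0.2449, g' = -0.820 → β = 0.798
  β = 0.798: g = 0.0181, g' = -0.766 → β = 0.822
Converged at β = 0.822.

β = 0.822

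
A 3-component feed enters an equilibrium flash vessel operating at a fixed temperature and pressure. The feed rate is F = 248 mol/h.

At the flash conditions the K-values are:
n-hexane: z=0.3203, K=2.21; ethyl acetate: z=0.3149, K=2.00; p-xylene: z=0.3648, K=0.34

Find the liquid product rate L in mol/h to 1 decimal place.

Material balance + equilibrium reduce to Σ zᵢ(Kᵢ−1)/(1+ψ(Kᵢ−1)) = 0.
Feasibility: ΣzᵢKᵢ = 1.4617, Σzᵢ/Kᵢ = 1.3753 — both > 1, two phases present.
Iterate (Newton) starting at ψ = 0.5:
  ψ = 0.5000: g = 0.09205, g' = -0.6760 → ψ = 0.6362
  ψ = 0.6362: g = -0.00357, g' = -0.7395 → ψ = 0.6313
Converged at ψ = 0.6313.
Then V = ψ·F = 0.6313·248 = 156.6 mol/h and L = F − V = 91.4 mol/h.

L = 91.4 mol/h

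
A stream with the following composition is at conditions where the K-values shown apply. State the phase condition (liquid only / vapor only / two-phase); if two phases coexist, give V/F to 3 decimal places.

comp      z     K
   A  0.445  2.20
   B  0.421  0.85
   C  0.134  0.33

ΣzᵢKᵢ = 1.381; Σzᵢ/Kᵢ = 1.104.
Both exceed 1, so a two-phase solution exists.
Let ψ = V/F and solve Σ zᵢ(Kᵢ−1)/(1+ψ(Kᵢ−1)) = 0.
Newton iteration, ψ⁰ = 0.49:
  ψ = 0.490: g = 0.1345, g' = -0.398 → ψ = 0.827
  ψ = 0.827: g = -0.0056, g' = -0.477 → ψ = 0.816
Converged at ψ = 0.816.

two-phase, V/F = 0.816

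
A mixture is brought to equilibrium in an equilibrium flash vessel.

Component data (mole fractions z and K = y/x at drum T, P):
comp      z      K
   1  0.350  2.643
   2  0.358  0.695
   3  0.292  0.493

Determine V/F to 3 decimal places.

V/F = 0.476

Rachford–Rice: g(V/F) = Σ zᵢ(Kᵢ−1)/(1+V/F(Kᵢ−1)) = 0.
Feasibility: ΣzᵢKᵢ = 1.318, Σzᵢ/Kᵢ = 1.240 — both > 1, two phases present.
Newton iteration, V/F⁰ = 0.48:
  V/F = 0.480: g = -0.0021, g' = -0.472 → V/F = 0.476
Converged at V/F = 0.476.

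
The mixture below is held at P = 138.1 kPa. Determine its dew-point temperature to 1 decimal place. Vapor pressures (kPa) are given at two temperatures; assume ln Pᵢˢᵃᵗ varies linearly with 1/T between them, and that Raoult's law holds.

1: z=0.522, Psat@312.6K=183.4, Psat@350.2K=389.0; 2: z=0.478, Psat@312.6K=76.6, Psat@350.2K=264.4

Dew-point temperature: Σzᵢ·P/Pᵢˢᵃᵗ(T) = 1. Interpolate ln Pᵢˢᵃᵗ = aᵢ + bᵢ/T.
  T = 312.6 K: ΣzᵢP/Pᵢˢᵃᵗ = 1.2548
  T = 350.2 K: ΣzᵢP/Pᵢˢᵃᵗ = 0.4350
  T = 331.4 K: ΣzᵢP/Pᵢˢᵃᵗ = 0.7120
  T = 322.0 K: ΣzᵢP/Pᵢˢᵃᵗ = 0.9357
  T = 317.3 K: ΣzᵢP/Pᵢˢᵃᵗ = 1.0807
  T = 319.6 K: ΣzᵢP/Pᵢˢᵃᵗ = 1.0065
Interpolating between 319.6 K and 322.0 K gives T ≈ 319.8 K.

T = 319.8 K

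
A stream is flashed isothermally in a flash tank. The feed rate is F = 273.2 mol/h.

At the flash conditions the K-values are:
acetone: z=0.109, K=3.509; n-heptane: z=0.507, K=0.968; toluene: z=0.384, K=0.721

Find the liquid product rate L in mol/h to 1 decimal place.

L = 164.6 mol/h

Material balance + equilibrium reduce to Σ zᵢ(Kᵢ−1)/(1+β(Kᵢ−1)) = 0.
Check two-phase: ΣzᵢKᵢ = 1.150 > 1 and Σzᵢ/Kᵢ = 1.087 > 1, so g(0) = 0.150 > 0 and g(1) = -0.087 < 0.
Iterate (Newton) starting at β = 0.66:
  β = 0.660: g = -0.0449, g' = -0.143 → β = 0.345
  β = 0.345: g = 0.0116, g' = -0.234 → β = 0.395
  β = 0.395: g = 0.0006, g' = -0.211 → β = 0.397
Converged at β = 0.397.
Then V = β·F = 0.3975·273.2 = 108.6 mol/h and L = F − V = 164.6 mol/h.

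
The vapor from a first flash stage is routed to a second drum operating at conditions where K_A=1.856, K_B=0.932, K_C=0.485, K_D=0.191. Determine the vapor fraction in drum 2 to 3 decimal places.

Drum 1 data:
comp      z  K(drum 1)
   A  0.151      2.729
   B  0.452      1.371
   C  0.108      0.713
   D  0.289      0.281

V/F (drum 2) = 0.187

Drum 1:
Material balance + equilibrium reduce to Σ zᵢ(Kᵢ−1)/(1+ψ₁(Kᵢ−1)) = 0.
g(0) = ΣzᵢKᵢ − 1 = 0.190 and g(1) = 1 − Σzᵢ/Kᵢ = -0.565, so a root lies in (0, 1).
Newton iteration, ψ₁⁰ = 0.5:
  ψ₁ = 0.500: g = -0.0791, g' = -0.550 → ψ₁ = 0.356
  ψ₁ = 0.356: g = -0.0042, g' = -0.502 → ψ₁ = 0.348
Converged at ψ₁ = 0.348.
Drum-1 compositions:
  A: x = 0.094, y = 0.257
  B: x = 0.400, y = 0.549
  C: x = 0.120, y = 0.086
  D: x = 0.385, y = 0.108
Drum-2 feed = drum-1 vapor: z₂ = (0.2573, 0.5489, 0.0855, 0.1083).
Drum 2:
Newton iteration, ψ₂⁰ = 0.5:
  ψ₂ = 0.500: g = -0.0909, g' = -0.336 → ψ₂ = 0.230
  ψ₂ = 0.230: g = -0.0114, g' = -0.270 → ψ₂ = 0.187
Converged at ψ₂ = 0.187.
  A: x = 0.222, y = 0.412
  B: x = 0.556, y = 0.518
  C: x = 0.095, y = 0.046
  D: x = 0.128, y = 0.024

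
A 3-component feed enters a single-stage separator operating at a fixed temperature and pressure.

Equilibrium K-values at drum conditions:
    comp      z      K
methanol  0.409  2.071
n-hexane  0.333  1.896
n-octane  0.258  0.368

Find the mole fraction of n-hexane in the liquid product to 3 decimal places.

Rachford–Rice: g(β) = Σ zᵢ(Kᵢ−1)/(1+β(Kᵢ−1)) = 0.
Check two-phase: ΣzᵢKᵢ = 1.573 > 1 and Σzᵢ/Kᵢ = 1.074 > 1, so g(0) = 0.573 > 0 and g(1) = -0.074 < 0.
Newton–Raphson from β = 0.33:
  β = 0.330: g = 0.3479, g' = -0.580 → β = 0.930
  β = 0.930: g = -0.0133, g' = -0.804 → β = 0.913
Converged at β = 0.913.
Compositions from xᵢ = zᵢ/(1+β(Kᵢ−1)), yᵢ = Kᵢxᵢ:
  methanol: x = 0.207, y = 0.428
  n-hexane: x = 0.183, y = 0.347
  n-octane: x = 0.610, y = 0.225

x_n-hexane = 0.183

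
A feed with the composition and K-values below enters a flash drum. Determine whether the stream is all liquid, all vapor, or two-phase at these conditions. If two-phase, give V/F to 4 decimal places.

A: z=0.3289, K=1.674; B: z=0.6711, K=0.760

ΣzᵢKᵢ = 1.0606; Σzᵢ/Kᵢ = 1.0795.
Both exceed 1, so a two-phase solution exists.
Binary case is linear: z₁(K₁−1)(1+ψ(K₂−1)) + z₂(K₂−1)(1+ψ(K₁−1)) = 0
⇒ ψ = [z₁(K₁−1)+z₂(K₂−1)] / [−(K₁−1)(K₂−1)] = 0.06061/0.16176 = 0.3747

two-phase, V/F = 0.3747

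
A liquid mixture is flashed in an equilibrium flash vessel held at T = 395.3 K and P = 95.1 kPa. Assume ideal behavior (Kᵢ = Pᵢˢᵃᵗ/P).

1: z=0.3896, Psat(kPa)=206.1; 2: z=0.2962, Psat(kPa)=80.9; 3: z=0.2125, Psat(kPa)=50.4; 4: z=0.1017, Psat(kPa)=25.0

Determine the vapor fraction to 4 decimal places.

ψ = 0.4773

Raoult's law: Kᵢ = Pᵢˢᵃᵗ/P = Pᵢˢᵃᵗ/95.1.
  K_1 = 206.1/95.1 = 2.167192, K_2 = 80.9/95.1 = 0.850683, K_3 = 50.4/95.1 = 0.529968, K_4 = 25.0/95.1 = 0.262881
Let ψ = V/F and solve Σ zᵢ(Kᵢ−1)/(1+ψ(Kᵢ−1)) = 0.
Check two-phase: ΣzᵢKᵢ = 1.2357 > 1 and Σzᵢ/Kᵢ = 1.3158 > 1, so g(0) = 0.2357 > 0 and g(1) = -0.3158 < 0.
Newton–Raphson from ψ = 0.31:
  ψ = 0.3100: g = 0.07346, g' = -0.4506 → ψ = 0.4730
  ψ = 0.4730: g = 0.00186, g' = -0.4359 → ψ = 0.4773
Converged at ψ = 0.4773.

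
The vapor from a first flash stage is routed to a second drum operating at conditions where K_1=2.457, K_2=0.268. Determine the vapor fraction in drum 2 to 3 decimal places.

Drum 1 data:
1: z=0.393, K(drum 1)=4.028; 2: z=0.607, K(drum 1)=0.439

V/F (drum 2) = 0.606

Drum 1:
Let ψ₁ = V/F and solve Σ zᵢ(Kᵢ−1)/(1+ψ₁(Kᵢ−1)) = 0.
g(0) = ΣzᵢKᵢ − 1 = 0.849 and g(1) = 1 − Σzᵢ/Kᵢ = -0.480, so a root lies in (0, 1).
Newton iteration, ψ₁⁰ = 0.67:
  ψ₁ = 0.670: g = -0.1527, g' = -0.883 → ψ₁ = 0.497
  ψ₁ = 0.497: g = 0.0028, g' = -0.941 → ψ₁ = 0.500
Converged at ψ₁ = 0.500.
Drum-1 compositions:
  1: x = 0.156, y = 0.630
  2: x = 0.844, y = 0.370
Drum-2 feed = drum-1 vapor: z₂ = (0.6296, 0.3704).
Drum 2:
Let ψ₂ = V/F and solve Σ zᵢ(Kᵢ−1)/(1+ψ₂(Kᵢ−1)) = 0.
Feasibility: ΣzᵢKᵢ = 1.646, Σzᵢ/Kᵢ = 1.638 — both > 1, two phases present.
Binary case is linear: z₁(K₁−1)(1+ψ₂(K₂−1)) + z₂(K₂−1)(1+ψ₂(K₁−1)) = 0
⇒ ψ₂ = [z₁(K₁−1)+z₂(K₂−1)] / [−(K₁−1)(K₂−1)] = 0.6462/1.0665 = 0.606
  1: x = 0.334, y = 0.822
  2: x = 0.666, y = 0.178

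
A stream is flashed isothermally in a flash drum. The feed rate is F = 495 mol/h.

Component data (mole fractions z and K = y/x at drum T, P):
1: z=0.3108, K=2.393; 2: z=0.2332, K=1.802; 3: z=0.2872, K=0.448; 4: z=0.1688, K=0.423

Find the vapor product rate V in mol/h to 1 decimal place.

Newton–Raphson from V/F = 0.5:
  V/F = 0.5000: g = 0.03283, g' = -0.5639 → V/F = 0.5582
  V/F = 0.5582: g = -0.00007, g' = -0.5675 → V/F = 0.5581
Converged at V/F = 0.5581.
Then V = V/F·F = 0.5581·495 = 276.3 mol/h and L = F − V = 218.7 mol/h.

V = 276.3 mol/h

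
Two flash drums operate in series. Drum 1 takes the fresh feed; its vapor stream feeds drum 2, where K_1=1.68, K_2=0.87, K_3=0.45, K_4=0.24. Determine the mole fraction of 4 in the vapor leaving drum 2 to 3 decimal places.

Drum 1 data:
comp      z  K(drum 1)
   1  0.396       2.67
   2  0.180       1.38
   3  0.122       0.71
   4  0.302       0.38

y_4 (drum 2) = 0.060

Drum 1:
Let ψ₁ = V/F and solve Σ zᵢ(Kᵢ−1)/(1+ψ₁(Kᵢ−1)) = 0.
Check two-phase: ΣzᵢKᵢ = 1.507 > 1 and Σzᵢ/Kᵢ = 1.245 > 1, so g(0) = 0.507 > 0 and g(1) = -0.245 < 0.
Newton–Raphson from ψ₁ = 0.5:
  ψ₁ = 0.500: g = 0.1051, g' = -0.604 → ψ₁ = 0.674
Converged at ψ₁ = 0.674.
Drum-1 compositions:
  1: x = 0.186, y = 0.497
  2: x = 0.143, y = 0.198
  3: x = 0.152, y = 0.108
  4: x = 0.519, y = 0.197
Drum-2 feed = drum-1 vapor: z₂ = (0.4975, 0.1978, 0.1077, 0.1971).
Drum 2:
Newton iteration, ψ₂⁰ = 0.53:
  ψ₂ = 0.530: g = -0.1134, g' = -0.512 → ψ₂ = 0.309
  ψ₂ = 0.309: g = -0.0142, g' = -0.402 → ψ₂ = 0.273
Converged at ψ₂ = 0.273.
  1: x = 0.420, y = 0.705
  2: x = 0.205, y = 0.178
  3: x = 0.127, y = 0.057
  4: x = 0.249, y = 0.060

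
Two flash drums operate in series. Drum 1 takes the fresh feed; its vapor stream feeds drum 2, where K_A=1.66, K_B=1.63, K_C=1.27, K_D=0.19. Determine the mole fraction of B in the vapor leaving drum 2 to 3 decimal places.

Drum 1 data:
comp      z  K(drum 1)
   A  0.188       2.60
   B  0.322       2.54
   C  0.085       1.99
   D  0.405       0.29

Drum 1:
Newton iteration, ψ₁⁰ = 0.5:
  ψ₁ = 0.500: g = 0.0577, g' = -0.920 → ψ₁ = 0.563
  ψ₁ = 0.563: g = -0.0009, g' = -0.953 → ψ₁ = 0.562
Converged at ψ₁ = 0.562.
Drum-1 compositions:
  A: x = 0.099, y = 0.257
  B: x = 0.173, y = 0.439
  C: x = 0.055, y = 0.109
  D: x = 0.674, y = 0.195
Drum-2 feed = drum-1 vapor: z₂ = (0.2574, 0.4385, 0.1087, 0.1954).
Drum 2:
Iterate (Newton) starting at ψ₂ = 0.41:
  ψ₂ = 0.410: g = 0.1427, g' = -0.473 → ψ₂ = 0.712
  ψ₂ = 0.712: g = -0.0427, g' = -0.855 → ψ₂ = 0.662
  ψ₂ = 0.662: g = -0.0030, g' = -0.742 → ψ₂ = 0.658
Converged at ψ₂ = 0.658.
  A: x = 0.179, y = 0.298
  B: x = 0.310, y = 0.505
  C: x = 0.092, y = 0.117
  D: x = 0.418, y = 0.079

y_B (drum 2) = 0.505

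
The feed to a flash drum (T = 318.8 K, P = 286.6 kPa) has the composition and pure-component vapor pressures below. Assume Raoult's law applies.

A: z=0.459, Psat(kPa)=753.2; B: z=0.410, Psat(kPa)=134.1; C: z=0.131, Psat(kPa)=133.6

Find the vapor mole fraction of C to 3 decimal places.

Raoult's law: Kᵢ = Pᵢˢᵃᵗ/P = Pᵢˢᵃᵗ/286.6.
  K_A = 753.2/286.6 = 2.62805, K_B = 134.1/286.6 = 0.46790, K_C = 133.6/286.6 = 0.46615
Rachford–Rice: g(ψ) = Σ zᵢ(Kᵢ−1)/(1+ψ(Kᵢ−1)) = 0.
Feasibility: ΣzᵢKᵢ = 1.459, Σzᵢ/Kᵢ = 1.332 — both > 1, two phases present.
Newton–Raphson from ψ = 0.68:
  ψ = 0.680: g = -0.0970, g' = -0.651 → ψ = 0.531
  ψ = 0.531: g = -0.0009, g' = -0.648 → ψ = 0.530
Converged at ψ = 0.530.
Compositions from xᵢ = zᵢ/(1+ψ(Kᵢ−1)), yᵢ = Kᵢxᵢ:
  A: x = 0.246, y = 0.648
  B: x = 0.571, y = 0.267
  C: x = 0.183, y = 0.085

y_C = 0.085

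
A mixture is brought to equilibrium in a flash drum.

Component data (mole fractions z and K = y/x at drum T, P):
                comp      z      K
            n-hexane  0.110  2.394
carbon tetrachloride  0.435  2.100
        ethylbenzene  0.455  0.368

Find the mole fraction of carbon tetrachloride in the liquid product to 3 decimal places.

x_carbon tetrachloride = 0.287

Rachford–Rice: g(ψ) = Σ zᵢ(Kᵢ−1)/(1+ψ(Kᵢ−1)) = 0.
g(0) = ΣzᵢKᵢ − 1 = 0.344 and g(1) = 1 − Σzᵢ/Kᵢ = -0.490, so a root lies in (0, 1).
Newton–Raphson from ψ = 0.5:
  ψ = 0.500: g = -0.0213, g' = -0.682 → ψ = 0.469
Converged at ψ = 0.469.
Compositions from xᵢ = zᵢ/(1+ψ(Kᵢ−1)), yᵢ = Kᵢxᵢ:
  n-hexane: x = 0.067, y = 0.159
  carbon tetrachloride: x = 0.287, y = 0.603
  ethylbenzene: x = 0.646, y = 0.238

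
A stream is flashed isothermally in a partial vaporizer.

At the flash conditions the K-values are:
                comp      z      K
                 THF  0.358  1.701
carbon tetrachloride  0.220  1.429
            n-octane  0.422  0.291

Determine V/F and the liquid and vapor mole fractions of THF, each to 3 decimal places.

Rachford–Rice: g(V/F) = Σ zᵢ(Kᵢ−1)/(1+V/F(Kᵢ−1)) = 0.
Feasibility: ΣzᵢKᵢ = 1.046, Σzᵢ/Kᵢ = 1.815 — both > 1, two phases present.
Iterate (Newton) starting at V/F = 0.56:
  V/F = 0.560: g = -0.2399, g' = -0.701 → V/F = 0.218
  V/F = 0.218: g = -0.0497, g' = -0.463 → V/F = 0.110
  V/F = 0.110: g = -0.0015, g' = -0.438 → V/F = 0.107
Converged at V/F = 0.107.
Compositions from xᵢ = zᵢ/(1+V/F(Kᵢ−1)), yᵢ = Kᵢxᵢ:
  THF: x = 0.333, y = 0.567
  carbon tetrachloride: x = 0.210, y = 0.301
  n-octane: x = 0.457, y = 0.133

V/F = 0.107, x_THF = 0.333, y_THF = 0.567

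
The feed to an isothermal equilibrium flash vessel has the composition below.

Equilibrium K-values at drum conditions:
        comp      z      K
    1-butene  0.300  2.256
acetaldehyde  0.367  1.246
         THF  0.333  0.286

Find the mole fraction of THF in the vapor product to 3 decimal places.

Rachford–Rice: g(ψ) = Σ zᵢ(Kᵢ−1)/(1+ψ(Kᵢ−1)) = 0.
Feasibility: ΣzᵢKᵢ = 1.229, Σzᵢ/Kᵢ = 1.592 — both > 1, two phases present.
Newton iteration, ψ⁰ = 0.5:
  ψ = 0.500: g = -0.0579, g' = -0.607 → ψ = 0.405
  ψ = 0.405: g = -0.0024, g' = -0.562 → ψ = 0.400
Converged at ψ = 0.400.
Compositions from xᵢ = zᵢ/(1+ψ(Kᵢ−1)), yᵢ = Kᵢxᵢ:
  1-butene: x = 0.200, y = 0.450
  acetaldehyde: x = 0.334, y = 0.416
  THF: x = 0.466, y = 0.133

y_THF = 0.133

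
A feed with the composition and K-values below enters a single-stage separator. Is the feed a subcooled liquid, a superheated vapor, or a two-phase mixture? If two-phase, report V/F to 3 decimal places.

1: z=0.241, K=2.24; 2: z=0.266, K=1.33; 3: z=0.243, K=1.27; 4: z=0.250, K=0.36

ΣzᵢKᵢ = 1.292; Σzᵢ/Kᵢ = 1.193.
Both exceed 1, so a two-phase solution exists.
Newton iteration, ψ⁰ = 0.5:
  ψ = 0.500: g = 0.0823, g' = -0.398 → ψ = 0.707
  ψ = 0.707: g = -0.0067, g' = -0.478 → ψ = 0.693
Converged at ψ = 0.693.

two-phase, V/F = 0.693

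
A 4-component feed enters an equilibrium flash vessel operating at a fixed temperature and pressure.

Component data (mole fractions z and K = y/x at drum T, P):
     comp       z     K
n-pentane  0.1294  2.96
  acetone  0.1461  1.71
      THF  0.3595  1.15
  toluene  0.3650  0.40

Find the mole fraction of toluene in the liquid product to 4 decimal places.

Material balance + equilibrium reduce to Σ zᵢ(Kᵢ−1)/(1+β(Kᵢ−1)) = 0.
Check two-phase: ΣzᵢKᵢ = 1.1923 > 1 and Σzᵢ/Kᵢ = 1.3543 > 1, so g(0) = 0.1923 > 0 and g(1) = -0.3543 < 0.
Newton–Raphson from β = 0.5:
  β = 0.5000: g = -0.05805, g' = -0.4421 → β = 0.3687
  β = 0.3687: g = -0.00067, g' = -0.4377 → β = 0.3672
Converged at β = 0.3672.
Compositions from xᵢ = zᵢ/(1+β(Kᵢ−1)), yᵢ = Kᵢxᵢ:
  n-pentane: x = 0.0752, y = 0.2227
  acetone: x = 0.1159, y = 0.1982
  THF: x = 0.3407, y = 0.3918
  toluene: x = 0.4681, y = 0.1873

x_toluene = 0.4681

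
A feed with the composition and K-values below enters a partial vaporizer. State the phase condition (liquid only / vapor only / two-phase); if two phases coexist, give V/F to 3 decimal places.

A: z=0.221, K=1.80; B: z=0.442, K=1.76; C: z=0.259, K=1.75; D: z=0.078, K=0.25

ΣzᵢKᵢ = 1.648; Σzᵢ/Kᵢ = 0.834.
Since Σzᵢ/Kᵢ < 1 the mixture is above its dew point — single vapor phase.

vapor only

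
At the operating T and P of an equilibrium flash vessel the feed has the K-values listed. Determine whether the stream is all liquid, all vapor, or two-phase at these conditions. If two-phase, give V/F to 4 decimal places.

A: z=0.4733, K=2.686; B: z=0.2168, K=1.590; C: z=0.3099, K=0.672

all vapor

ΣzᵢKᵢ = 1.8242; Σzᵢ/Kᵢ = 0.7737.
Since Σzᵢ/Kᵢ < 1 the mixture is above its dew point — single vapor phase.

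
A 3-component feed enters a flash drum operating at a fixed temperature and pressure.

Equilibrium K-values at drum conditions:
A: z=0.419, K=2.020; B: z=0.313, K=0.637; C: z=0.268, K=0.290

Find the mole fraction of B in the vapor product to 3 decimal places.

Iterate (Newton) starting at ψ = 0.39:
  ψ = 0.390: g = -0.0897, g' = -0.537 → ψ = 0.223
  ψ = 0.223: g = -0.0015, g' = -0.529 → ψ = 0.220
Converged at ψ = 0.220.
Compositions from xᵢ = zᵢ/(1+ψ(Kᵢ−1)), yᵢ = Kᵢxᵢ:
  A: x = 0.342, y = 0.691
  B: x = 0.340, y = 0.217
  C: x = 0.318, y = 0.092

y_B = 0.217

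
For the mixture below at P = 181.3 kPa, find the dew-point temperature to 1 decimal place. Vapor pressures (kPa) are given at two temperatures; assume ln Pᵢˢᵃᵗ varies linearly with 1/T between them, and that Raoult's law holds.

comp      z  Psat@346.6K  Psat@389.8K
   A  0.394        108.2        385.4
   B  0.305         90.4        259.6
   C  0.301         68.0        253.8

T = 371.2 K

Dew-point temperature: Σzᵢ·P/Pᵢˢᵃᵗ(T) = 1. Interpolate ln Pᵢˢᵃᵗ = aᵢ + bᵢ/T.
  T = 346.6 K: ΣzᵢP/Pᵢˢᵃᵗ = 2.0744
  T = 389.8 K: ΣzᵢP/Pᵢˢᵃᵗ = 0.6134
  T = 368.2 K: ΣzᵢP/Pᵢˢᵃᵗ = 1.0866
  T = 379.0 K: ΣzᵢP/Pᵢˢᵃᵗ = 0.8095
  T = 373.6 K: ΣzᵢP/Pᵢˢᵃᵗ = 0.9358
  T = 370.9 K: ΣzᵢP/Pᵢˢᵃᵗ = 1.0078
Interpolating between 370.9 K and 373.6 K gives T ≈ 371.2 K.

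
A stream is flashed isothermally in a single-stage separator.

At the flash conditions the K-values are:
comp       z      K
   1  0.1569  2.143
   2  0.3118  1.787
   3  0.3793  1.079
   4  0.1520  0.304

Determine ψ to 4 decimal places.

ψ = 0.8622

Let ψ = V/F and solve Σ zᵢ(Kᵢ−1)/(1+ψ(Kᵢ−1)) = 0.
Check two-phase: ΣzᵢKᵢ = 1.3489 > 1 and Σzᵢ/Kᵢ = 1.0992 > 1, so g(0) = 0.3489 > 0 and g(1) = -0.0992 < 0.
Iterate (Newton) starting at ψ = 0.5:
  ψ = 0.5000: g = 0.15678, g' = -0.3579 → ψ = 0.9381
  ψ = 0.9381: g = -0.04921, g' = -0.7250 → ψ = 0.8702
  ψ = 0.8702: g = -0.00471, g' = -0.5952 → ψ = 0.8623
  ψ = 0.8623: g = -0.00005, g' = -0.5832 → ψ = 0.8622
Converged at ψ = 0.8622.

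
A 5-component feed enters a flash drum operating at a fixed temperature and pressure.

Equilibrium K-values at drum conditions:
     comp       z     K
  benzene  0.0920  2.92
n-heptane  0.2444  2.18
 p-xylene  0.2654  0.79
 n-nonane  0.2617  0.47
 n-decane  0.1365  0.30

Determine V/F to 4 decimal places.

V/F = 0.2633

Material balance + equilibrium reduce to Σ zᵢ(Kᵢ−1)/(1+V/F(Kᵢ−1)) = 0.
g(0) = ΣzᵢKᵢ − 1 = 0.1750 and g(1) = 1 − Σzᵢ/Kᵢ = -0.4914, so a root lies in (0, 1).
Iterate (Newton) starting at V/F = 0.5:
  V/F = 0.5000: g = -0.12648, g' = -0.5319 → V/F = 0.2622
  V/F = 0.2622: g = 0.00064, g' = -0.5611 → V/F = 0.2633
Converged at V/F = 0.2633.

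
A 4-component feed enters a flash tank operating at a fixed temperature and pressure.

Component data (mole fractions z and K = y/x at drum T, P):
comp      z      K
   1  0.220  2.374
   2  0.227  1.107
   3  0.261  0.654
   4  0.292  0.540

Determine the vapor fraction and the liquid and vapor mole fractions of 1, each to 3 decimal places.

Newton iteration, ψ⁰ = 0.46:
  ψ = 0.460: g = -0.0694, g' = -0.302 → ψ = 0.230
  ψ = 0.230: g = 0.0050, g' = -0.356 → ψ = 0.244
Converged at ψ = 0.244.
Compositions from xᵢ = zᵢ/(1+ψ(Kᵢ−1)), yᵢ = Kᵢxᵢ:
  1: x = 0.165, y = 0.391
  2: x = 0.221, y = 0.245
  3: x = 0.285, y = 0.186
  4: x = 0.329, y = 0.178

ψ = 0.244, x_1 = 0.165, y_1 = 0.391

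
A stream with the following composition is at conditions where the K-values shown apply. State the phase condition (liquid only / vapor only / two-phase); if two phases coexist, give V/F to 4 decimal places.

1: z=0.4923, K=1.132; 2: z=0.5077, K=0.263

liquid only

ΣzᵢKᵢ = 0.6908; Σzᵢ/Kᵢ = 2.3653.
Since ΣzᵢKᵢ < 1 the mixture is below its bubble point — single liquid phase.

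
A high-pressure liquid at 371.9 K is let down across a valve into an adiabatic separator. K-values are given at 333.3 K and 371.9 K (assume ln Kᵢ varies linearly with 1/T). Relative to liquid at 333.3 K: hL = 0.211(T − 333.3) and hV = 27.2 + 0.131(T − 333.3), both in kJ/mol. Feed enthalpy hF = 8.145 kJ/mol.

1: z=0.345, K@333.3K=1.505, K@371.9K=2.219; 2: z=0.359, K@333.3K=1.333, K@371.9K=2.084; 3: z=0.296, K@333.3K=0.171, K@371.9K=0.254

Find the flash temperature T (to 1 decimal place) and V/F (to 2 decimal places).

T = 338.1 K, V/F = 0.27

Adiabatic flash: solve Rachford–Rice at each trial T, then check hF = ψ·hV(T) + (1−ψ)·hL(T).
  T = 333.3 K: K = (1.505, 1.333, 0.171), RR gives ψ = 0.138, H_out = 3.760 kJ/mol
  T = 371.9 K: K = (2.219, 2.084, 0.254), RR gives ψ = 0.686, H_out = 24.684 kJ/mol
  T = 352.6 K: K = (1.847, 1.687, 0.211), RR gives ψ = 0.504, H_out = 17.005 kJ/mol
  T = 343.0 K: K = (1.673, 1.506, 0.190), RR gives ψ = 0.364, H_out = 11.667 kJ/mol
  T = 338.1 K: K = (1.587, 1.417, 0.181), RR gives ψ = 0.265, H_out = 8.132 kJ/mol
  T = 340.6 K: K = (1.631, 1.462, 0.186), RR gives ψ = 0.319, H_out = 10.028 kJ/mol
  T = 339.4 K: K = (1.610, 1.440, 0.183), RR gives ψ = 0.294, H_out = 9.145 kJ/mol
Linear interpolation between T = 338.1 (H_out = 8.132) and T = 339.4 (H_out = 9.145) on hF = 8.145 gives T ≈ 338.1 K, at which ψ = 0.27.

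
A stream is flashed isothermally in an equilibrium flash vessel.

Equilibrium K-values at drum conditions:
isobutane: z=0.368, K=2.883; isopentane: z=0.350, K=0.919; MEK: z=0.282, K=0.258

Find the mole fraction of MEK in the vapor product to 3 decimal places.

y_MEK = 0.115

Material balance + equilibrium reduce to Σ zᵢ(Kᵢ−1)/(1+ψ(Kᵢ−1)) = 0.
Check two-phase: ΣzᵢKᵢ = 1.455 > 1 and Σzᵢ/Kᵢ = 1.602 > 1, so g(0) = 0.455 > 0 and g(1) = -0.602 < 0.
Newton–Raphson from ψ = 0.44:
  ψ = 0.440: g = 0.0389, g' = -0.735 → ψ = 0.493
Converged at ψ = 0.493.
Compositions from xᵢ = zᵢ/(1+ψ(Kᵢ−1)), yᵢ = Kᵢxᵢ:
  isobutane: x = 0.191, y = 0.550
  isopentane: x = 0.365, y = 0.335
  MEK: x = 0.445, y = 0.115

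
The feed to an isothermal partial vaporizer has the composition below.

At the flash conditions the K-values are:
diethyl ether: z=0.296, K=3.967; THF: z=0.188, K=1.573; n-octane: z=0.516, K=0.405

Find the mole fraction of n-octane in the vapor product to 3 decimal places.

Material balance + equilibrium reduce to Σ zᵢ(Kᵢ−1)/(1+V/F(Kᵢ−1)) = 0.
g(0) = ΣzᵢKᵢ − 1 = 0.679 and g(1) = 1 − Σzᵢ/Kᵢ = -0.468, so a root lies in (0, 1).
Newton–Raphson from V/F = 0.56:
  V/F = 0.560: g = -0.0489, g' = -0.814 → V/F = 0.500
Converged at V/F = 0.500.
Compositions from xᵢ = zᵢ/(1+V/F(Kᵢ−1)), yᵢ = Kᵢxᵢ:
  diethyl ether: x = 0.119, y = 0.473
  THF: x = 0.146, y = 0.230
  n-octane: x = 0.735, y = 0.298

y_n-octane = 0.298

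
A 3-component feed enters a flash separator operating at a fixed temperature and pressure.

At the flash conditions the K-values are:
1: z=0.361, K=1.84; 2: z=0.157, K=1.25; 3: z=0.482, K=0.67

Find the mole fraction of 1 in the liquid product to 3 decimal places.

x_1 = 0.217

Material balance + equilibrium reduce to Σ zᵢ(Kᵢ−1)/(1+ψ(Kᵢ−1)) = 0.
Check two-phase: ΣzᵢKᵢ = 1.183 > 1 and Σzᵢ/Kᵢ = 1.041 > 1, so g(0) = 0.183 > 0 and g(1) = -0.041 < 0.
Newton iteration, ψ⁰ = 0.5:
  ψ = 0.500: g = 0.0579, g' = -0.209 → ψ = 0.777
  ψ = 0.777: g = 0.0025, g' = -0.195 → ψ = 0.790
Converged at ψ = 0.790.
Compositions from xᵢ = zᵢ/(1+ψ(Kᵢ−1)), yᵢ = Kᵢxᵢ:
  1: x = 0.217, y = 0.399
  2: x = 0.131, y = 0.164
  3: x = 0.652, y = 0.437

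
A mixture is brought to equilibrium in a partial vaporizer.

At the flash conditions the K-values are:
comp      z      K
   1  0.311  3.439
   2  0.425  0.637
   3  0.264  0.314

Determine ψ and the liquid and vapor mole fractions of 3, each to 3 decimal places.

ψ = 0.343, x_3 = 0.345, y_3 = 0.108

Rachford–Rice: g(ψ) = Σ zᵢ(Kᵢ−1)/(1+ψ(Kᵢ−1)) = 0.
Feasibility: ΣzᵢKᵢ = 1.423, Σzᵢ/Kᵢ = 1.598 — both > 1, two phases present.
Iterate (Newton) starting at ψ = 0.5:
  ψ = 0.500: g = -0.1224, g' = -0.747 → ψ = 0.336
  ψ = 0.336: g = 0.0057, g' = -0.841 → ψ = 0.343
Converged at ψ = 0.343.
Compositions from xᵢ = zᵢ/(1+ψ(Kᵢ−1)), yᵢ = Kᵢxᵢ:
  1: x = 0.169, y = 0.582
  2: x = 0.485, y = 0.309
  3: x = 0.345, y = 0.108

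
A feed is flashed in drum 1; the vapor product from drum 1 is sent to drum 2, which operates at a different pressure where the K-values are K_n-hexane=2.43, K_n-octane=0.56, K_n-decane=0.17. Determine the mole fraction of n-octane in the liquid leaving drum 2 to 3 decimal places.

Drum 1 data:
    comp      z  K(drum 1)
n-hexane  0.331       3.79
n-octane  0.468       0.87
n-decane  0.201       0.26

x_n-octane (drum 2) = 0.567

Drum 1:
Let ψ₁ = V/F and solve Σ zᵢ(Kᵢ−1)/(1+ψ₁(Kᵢ−1)) = 0.
g(0) = ΣzᵢKᵢ − 1 = 0.714 and g(1) = 1 − Σzᵢ/Kᵢ = -0.398, so a root lies in (0, 1).
Newton–Raphson from ψ₁ = 0.6:
  ψ₁ = 0.600: g = 0.0119, g' = -0.726 → ψ₁ = 0.616
Converged at ψ₁ = 0.616.
Drum-1 compositions:
  n-hexane: x = 0.122, y = 0.461
  n-octane: x = 0.509, y = 0.443
  n-decane: x = 0.370, y = 0.096
Drum-2 feed = drum-1 vapor: z₂ = (0.4613, 0.4426, 0.0961).
Drum 2:
Iterate (Newton) starting at ψ₂ = 0.43:
  ψ₂ = 0.430: g = 0.0443, g' = -0.652 → ψ₂ = 0.498
Converged at ψ₂ = 0.498.
  n-hexane: x = 0.269, y = 0.655
  n-octane: x = 0.567, y = 0.317
  n-decane: x = 0.164, y = 0.028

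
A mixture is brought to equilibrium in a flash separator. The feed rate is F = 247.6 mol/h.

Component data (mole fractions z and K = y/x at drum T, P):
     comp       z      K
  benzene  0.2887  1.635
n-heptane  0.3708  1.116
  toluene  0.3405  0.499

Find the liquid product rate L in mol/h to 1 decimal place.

L = 179.6 mol/h

Iterate (Newton) starting at β = 0.54:
  β = 0.5400: g = -0.05687, g' = -0.2296 → β = 0.2923
  β = 0.2923: g = -0.00363, g' = -0.2048 → β = 0.2746
  β = 0.2746: g = -0.00001, g' = -0.2040 → β = 0.2745
Converged at β = 0.2745.
Then V = β·F = 0.2745·247.6 = 68.0 mol/h and L = F − V = 179.6 mol/h.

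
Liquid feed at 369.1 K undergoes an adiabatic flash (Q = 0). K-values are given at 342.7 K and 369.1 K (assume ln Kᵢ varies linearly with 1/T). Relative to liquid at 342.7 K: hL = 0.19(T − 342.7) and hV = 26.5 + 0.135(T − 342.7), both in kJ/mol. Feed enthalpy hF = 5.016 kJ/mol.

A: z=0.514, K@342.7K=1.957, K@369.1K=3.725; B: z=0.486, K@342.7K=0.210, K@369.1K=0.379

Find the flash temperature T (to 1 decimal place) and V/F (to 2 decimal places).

Adiabatic flash: solve Rachford–Rice at each trial T, then check hF = ψ·hV(T) + (1−ψ)·hL(T).
  T = 342.7 K: K = (1.957, 0.210), RR gives ψ = 0.143, H_out = 3.784 kJ/mol
  T = 369.1 K: K = (3.725, 0.379), RR gives ψ = 0.649, H_out = 21.281 kJ/mol
  T = 355.9 K: K = (2.732, 0.285), RR gives ψ = 0.439, H_out = 13.812 kJ/mol
  T = 349.3 K: K = (2.320, 0.245), RR gives ψ = 0.313, H_out = 9.433 kJ/mol
  T = 346.0 K: K = (2.132, 0.227), RR gives ψ = 0.236, H_out = 6.836 kJ/mol
  T = 344.4 K: K = (2.046, 0.219), RR gives ψ = 0.193, H_out = 5.426 kJ/mol
Linear interpolation between T = 342.7 (H_out = 3.784) and T = 344.4 (H_out = 5.426) on hF = 5.016 gives T ≈ 344.0 K, at which ψ = 0.18.

T = 344.0 K, V/F = 0.18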